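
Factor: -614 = -1*2^1*307^1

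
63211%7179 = 5779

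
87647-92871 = -5224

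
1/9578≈0.000104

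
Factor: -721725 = -1*3^1*5^2*9623^1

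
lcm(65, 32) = 2080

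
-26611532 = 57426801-84038333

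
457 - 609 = -152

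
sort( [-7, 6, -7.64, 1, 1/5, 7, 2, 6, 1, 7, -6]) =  [-7.64, -7, -6, 1/5, 1, 1, 2, 6, 6, 7, 7]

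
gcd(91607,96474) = 1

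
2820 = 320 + 2500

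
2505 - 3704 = -1199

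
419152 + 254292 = 673444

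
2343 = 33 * 71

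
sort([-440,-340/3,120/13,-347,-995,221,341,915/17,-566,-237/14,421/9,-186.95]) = [-995,-566,-440,-347,-186.95,-340/3,-237/14,120/13,421/9,915/17,221,341]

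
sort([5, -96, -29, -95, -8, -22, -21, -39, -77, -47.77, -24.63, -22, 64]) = [-96, -95, -77, -47.77, -39, -29, -24.63, -22, -22, -21, -8, 5, 64]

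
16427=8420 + 8007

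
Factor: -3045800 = -1*2^3*5^2*97^1*157^1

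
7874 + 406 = 8280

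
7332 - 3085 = 4247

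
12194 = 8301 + 3893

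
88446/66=1340+1/11 ≈ 1340.09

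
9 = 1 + 8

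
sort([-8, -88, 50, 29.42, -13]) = [-88, -13, -8, 29.42, 50]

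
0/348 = 0 = 0.00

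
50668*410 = 20773880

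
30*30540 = 916200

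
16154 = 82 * 197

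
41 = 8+33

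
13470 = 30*449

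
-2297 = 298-2595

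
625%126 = 121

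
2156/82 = 1078/41≈26.29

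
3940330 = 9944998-6004668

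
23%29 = 23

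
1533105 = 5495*279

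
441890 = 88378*5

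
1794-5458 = -3664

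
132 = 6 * 22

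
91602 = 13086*7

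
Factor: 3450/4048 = 2^(-3) * 3^1 * 5^2 * 11^(-1) = 75/88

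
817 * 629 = 513893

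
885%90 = 75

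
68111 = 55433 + 12678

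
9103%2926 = 325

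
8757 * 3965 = 34721505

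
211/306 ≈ 0.690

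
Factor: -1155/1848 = -1 * 2^(-3) * 5^1 = -5/8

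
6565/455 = 101/7≈14.43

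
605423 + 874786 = 1480209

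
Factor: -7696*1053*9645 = -1*2^4*3^5*5^1*13^2*37^1*643^1 = -78161999760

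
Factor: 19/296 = 2^(-3)*19^1*37^(-1)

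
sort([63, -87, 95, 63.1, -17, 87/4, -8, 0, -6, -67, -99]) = [-99, -87, -67, -17, -8, -6, 0, 87/4, 63, 63.1, 95]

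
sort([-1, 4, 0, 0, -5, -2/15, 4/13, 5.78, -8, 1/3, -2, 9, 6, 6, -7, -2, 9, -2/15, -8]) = [-8, -8, -7, -5, -2, -2, -1, -2/15, -2/15, 0, 0, 4/13, 1/3, 4, 5.78, 6, 6, 9, 9]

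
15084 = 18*838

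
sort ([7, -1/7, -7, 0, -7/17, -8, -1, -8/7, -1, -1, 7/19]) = [-8, -7, -8/7, -1, -1, -1, -7/17, -1/7, 0, 7/19, 7]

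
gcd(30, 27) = 3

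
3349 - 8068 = -4719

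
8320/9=924 + 4/9 ≈ 924.44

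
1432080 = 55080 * 26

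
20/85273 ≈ 0.000235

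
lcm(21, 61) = 1281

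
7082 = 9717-2635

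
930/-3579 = -310/1193 ≈ -0.260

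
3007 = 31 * 97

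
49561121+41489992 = 91051113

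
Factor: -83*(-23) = 23^1*83^1 = 1909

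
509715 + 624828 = 1134543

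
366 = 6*61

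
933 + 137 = 1070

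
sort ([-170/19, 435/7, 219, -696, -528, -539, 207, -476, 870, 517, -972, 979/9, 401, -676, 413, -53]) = [-972, -696, -676, -539, -528, -476, -53, -170/19, 435/7, 979/9, 207, 219, 401, 413, 517, 870]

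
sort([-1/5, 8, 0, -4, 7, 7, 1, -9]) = [-9, -4, -1/5, 0, 1, 7, 7, 8]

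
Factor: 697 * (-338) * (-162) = 2^2 * 3^4 * 13^2 * 17^1 * 41^1 = 38164932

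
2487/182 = 13 + 121/182 ≈ 13.66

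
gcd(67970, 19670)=70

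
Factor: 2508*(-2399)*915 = -1*2^2*3^2*5^1*11^1*19^1*61^1*2399^1 = -5505273180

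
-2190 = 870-3060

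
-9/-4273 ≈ 0.00211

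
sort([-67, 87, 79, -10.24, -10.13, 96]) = [-67, -10.24, -10.13, 79, 87, 96]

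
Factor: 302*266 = 2^2*7^1*19^1*151^1 = 80332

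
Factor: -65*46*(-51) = 2^1*3^1*5^1*13^1*17^1*23^1 = 152490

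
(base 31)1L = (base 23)26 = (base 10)52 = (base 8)64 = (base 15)37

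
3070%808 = 646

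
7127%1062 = 755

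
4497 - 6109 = -1612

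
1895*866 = 1641070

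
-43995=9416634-9460629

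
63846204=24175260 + 39670944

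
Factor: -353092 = -1*2^2*41^1*2153^1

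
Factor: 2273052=2^2 * 3^1 * 189421^1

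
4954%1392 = 778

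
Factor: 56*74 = 2^4*7^1*37^1 = 4144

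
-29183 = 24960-54143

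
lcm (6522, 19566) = 19566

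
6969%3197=575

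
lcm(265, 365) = 19345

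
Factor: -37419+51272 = 7^1*1979^1 = 13853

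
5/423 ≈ 0.0118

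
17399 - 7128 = 10271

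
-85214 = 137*(-622)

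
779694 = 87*8962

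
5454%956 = 674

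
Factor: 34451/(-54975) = -1 * 3^(-1) * 5^(-2) * 47^1 = -47/75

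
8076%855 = 381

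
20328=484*42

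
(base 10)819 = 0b1100110011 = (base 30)r9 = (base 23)1ce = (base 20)20j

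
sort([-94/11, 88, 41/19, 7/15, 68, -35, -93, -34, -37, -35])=[-93, -37, -35, -35, -34, -94/11, 7/15, 41/19, 68, 88]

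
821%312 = 197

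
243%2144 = 243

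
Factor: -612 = -1*2^2*3^2*17^1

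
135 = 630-495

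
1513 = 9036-7523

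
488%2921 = 488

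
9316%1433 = 718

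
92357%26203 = 13748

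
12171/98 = 124 + 19/98 ≈ 124.19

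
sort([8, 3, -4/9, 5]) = [-4/9, 3, 5, 8]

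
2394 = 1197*2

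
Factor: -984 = -1 * 2^3 * 3^1 * 41^1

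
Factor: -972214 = -1 * 2^1 * 73^1 * 6659^1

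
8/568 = 1/71 ≈ 0.0141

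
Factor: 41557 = 29^1*1433^1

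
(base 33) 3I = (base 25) 4H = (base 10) 117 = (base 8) 165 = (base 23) 52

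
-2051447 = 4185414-6236861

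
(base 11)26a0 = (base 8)6652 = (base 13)1791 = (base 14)13bc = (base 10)3498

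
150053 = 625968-475915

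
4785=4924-139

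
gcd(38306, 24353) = 1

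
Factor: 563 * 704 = 2^6 * 11^1 * 563^1 = 396352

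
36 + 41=77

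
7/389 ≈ 0.0180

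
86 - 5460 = -5374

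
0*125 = 0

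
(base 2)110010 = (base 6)122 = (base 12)42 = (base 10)50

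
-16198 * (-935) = 15145130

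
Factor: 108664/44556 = 2^1 * 3^ (-1) * 17^2 * 79^ (-1) = 578/237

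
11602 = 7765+3837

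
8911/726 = 12+199/726 ≈ 12.27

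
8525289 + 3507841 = 12033130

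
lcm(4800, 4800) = 4800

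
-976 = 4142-5118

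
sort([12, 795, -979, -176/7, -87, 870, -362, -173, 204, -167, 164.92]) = [-979, -362, -173, -167, -87, -176/7, 12, 164.92, 204, 795, 870]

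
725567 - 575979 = 149588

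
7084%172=32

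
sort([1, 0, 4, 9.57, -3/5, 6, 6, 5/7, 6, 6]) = [-3/5, 0, 5/7, 1, 4, 6, 6, 6, 6, 9.57]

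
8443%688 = 187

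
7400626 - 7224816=175810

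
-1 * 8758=-8758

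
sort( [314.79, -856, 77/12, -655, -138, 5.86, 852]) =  [-856, -655, -138, 5.86, 77/12, 314.79, 852]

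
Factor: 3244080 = 2^4*3^1*5^1*7^1*1931^1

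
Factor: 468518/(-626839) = -1*2^1*47^(-1)*13337^(-1)*234259^1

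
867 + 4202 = 5069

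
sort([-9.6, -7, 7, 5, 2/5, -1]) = [-9.6, -7, -1, 2/5, 5, 7]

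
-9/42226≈-0.000213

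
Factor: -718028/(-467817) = 2^2*3^(-1)*7^(-1)*73^1*2459^1*22277^(-1)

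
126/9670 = 63/4835 ≈ 0.0130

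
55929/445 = 125 + 304/445 ≈ 125.68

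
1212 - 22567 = -21355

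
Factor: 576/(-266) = -1 * 2^5 * 3^2 * 7^(-1) * 19^(-1) = -288/133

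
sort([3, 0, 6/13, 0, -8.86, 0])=[-8.86, 0, 0, 0, 6/13, 3]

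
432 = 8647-8215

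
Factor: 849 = 3^1 * 283^1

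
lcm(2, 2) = 2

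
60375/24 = 20125/8 ≈ 2515.63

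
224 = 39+185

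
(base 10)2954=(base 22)626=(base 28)3le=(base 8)5612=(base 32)2sa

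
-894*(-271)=242274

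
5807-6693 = -886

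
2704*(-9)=-24336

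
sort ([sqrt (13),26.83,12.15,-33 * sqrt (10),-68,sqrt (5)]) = [-33 * sqrt (10),-68,sqrt (5),sqrt (13),12.15,26.83]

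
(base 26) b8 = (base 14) 170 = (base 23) ci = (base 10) 294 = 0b100100110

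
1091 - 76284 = -75193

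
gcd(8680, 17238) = 2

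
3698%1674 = 350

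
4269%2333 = 1936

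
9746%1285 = 751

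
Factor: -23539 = -1*23539^1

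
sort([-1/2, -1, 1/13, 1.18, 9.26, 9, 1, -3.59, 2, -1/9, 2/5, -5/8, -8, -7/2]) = [-8, -3.59, -7/2, -1, -5/8, -1/2, -1/9, 1/13, 2/5, 1, 1.18, 2, 9, 9.26]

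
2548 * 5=12740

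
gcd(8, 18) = 2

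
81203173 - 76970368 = 4232805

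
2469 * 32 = 79008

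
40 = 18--22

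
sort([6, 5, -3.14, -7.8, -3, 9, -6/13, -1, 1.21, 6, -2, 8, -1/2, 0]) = [-7.8, -3.14, -3, -2, -1, -1/2, -6/13, 0, 1.21, 5, 6, 6, 8, 9]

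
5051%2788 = 2263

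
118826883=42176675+76650208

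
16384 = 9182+7202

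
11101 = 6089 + 5012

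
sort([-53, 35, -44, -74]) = [-74, -53, -44, 35]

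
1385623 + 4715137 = 6100760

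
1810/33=54 + 28/33 ≈ 54.85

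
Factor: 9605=5^1*17^1*113^1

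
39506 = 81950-42444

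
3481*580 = 2018980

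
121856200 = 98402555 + 23453645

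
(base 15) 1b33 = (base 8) 13412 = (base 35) 4si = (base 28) 7ei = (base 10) 5898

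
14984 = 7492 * 2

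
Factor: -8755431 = -1*3^1*2918477^1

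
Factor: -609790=-1*2^1*5^1*17^2*211^1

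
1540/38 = 770/19 ≈ 40.53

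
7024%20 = 4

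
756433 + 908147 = 1664580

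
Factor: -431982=-1*2^1*3^2*103^1*233^1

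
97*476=46172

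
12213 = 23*531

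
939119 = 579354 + 359765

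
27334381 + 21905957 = 49240338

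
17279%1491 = 878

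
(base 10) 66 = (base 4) 1002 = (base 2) 1000010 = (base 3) 2110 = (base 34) 1w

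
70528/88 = 801+5/11≈801.45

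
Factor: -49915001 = -1 * 163^1 * 359^1 * 853^1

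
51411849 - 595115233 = -543703384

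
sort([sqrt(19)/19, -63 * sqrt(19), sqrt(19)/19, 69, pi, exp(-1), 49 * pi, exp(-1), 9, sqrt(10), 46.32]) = [-63 * sqrt(19), sqrt(19)/19, sqrt(19)/19, exp(-1), exp(-1), pi, sqrt(10), 9, 46.32, 69, 49 * pi]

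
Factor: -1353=-1 * 3^1 * 11^1 * 41^1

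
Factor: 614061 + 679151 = 2^2 * 271^1 * 1193^1 = 1293212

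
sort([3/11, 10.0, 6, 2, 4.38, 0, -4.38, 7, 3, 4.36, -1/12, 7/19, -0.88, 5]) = [-4.38, -0.88, -1/12, 0, 3/11, 7/19, 2, 3, 4.36, 4.38, 5, 6, 7, 10.0]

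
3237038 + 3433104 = 6670142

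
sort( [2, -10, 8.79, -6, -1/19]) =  [-10, -6, -1/19, 2, 8.79]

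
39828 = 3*13276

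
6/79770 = 1/13295≈0.0000752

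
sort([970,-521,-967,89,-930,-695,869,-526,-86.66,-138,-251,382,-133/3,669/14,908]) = [-967,-930,-695,-526,-521,-251,-138,-86.66,-133/3,669/14,89,382,869,908,970]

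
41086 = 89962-48876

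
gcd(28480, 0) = 28480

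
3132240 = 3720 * 842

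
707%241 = 225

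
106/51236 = 53/25618 ≈ 0.00207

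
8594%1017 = 458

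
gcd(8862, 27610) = 2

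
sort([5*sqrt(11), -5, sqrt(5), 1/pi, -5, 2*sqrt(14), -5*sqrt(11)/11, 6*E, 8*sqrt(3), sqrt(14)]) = [-5, -5, -5*sqrt(11)/11, 1/pi, sqrt(5), sqrt(14), 2*sqrt(14), 8*sqrt(3), 6*E, 5*sqrt(11)]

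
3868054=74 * 52271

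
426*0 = 0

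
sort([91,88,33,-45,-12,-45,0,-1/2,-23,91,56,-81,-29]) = [-81,-45,-45,-29,-23,-12,-1/2,0,33,56,88,91,91]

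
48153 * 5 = 240765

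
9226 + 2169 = 11395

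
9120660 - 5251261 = 3869399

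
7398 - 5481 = 1917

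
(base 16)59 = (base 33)2n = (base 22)41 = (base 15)5e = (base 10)89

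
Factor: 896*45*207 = 2^7*3^4*5^1*7^1*23^1 = 8346240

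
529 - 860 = -331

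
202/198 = 101/99 ≈ 1.02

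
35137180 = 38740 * 907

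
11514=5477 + 6037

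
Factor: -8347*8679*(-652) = 2^2*3^1*11^1*17^1*163^1*263^1*491^1 = 47233235676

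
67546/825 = 81 + 721/825 ≈ 81.87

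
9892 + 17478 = 27370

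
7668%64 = 52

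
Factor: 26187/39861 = 3^(-1)*7^1*29^1*103^(-1) = 203/309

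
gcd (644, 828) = 92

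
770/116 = 6+37/58 ≈ 6.64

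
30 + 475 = 505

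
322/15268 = 161/7634 ≈ 0.0211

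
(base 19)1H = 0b100100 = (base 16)24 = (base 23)1D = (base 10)36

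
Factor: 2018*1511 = 2^1*1009^1*1511^1 = 3049198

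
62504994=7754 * 8061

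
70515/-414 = -170 - 15/46 ≈ -170.33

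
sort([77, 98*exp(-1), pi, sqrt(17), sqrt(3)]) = [sqrt(3), pi, sqrt(17), 98*exp(-1), 77]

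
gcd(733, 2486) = 1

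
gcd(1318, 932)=2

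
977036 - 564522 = 412514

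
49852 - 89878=-40026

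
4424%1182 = 878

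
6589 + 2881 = 9470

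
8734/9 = 970 + 4/9 ≈ 970.44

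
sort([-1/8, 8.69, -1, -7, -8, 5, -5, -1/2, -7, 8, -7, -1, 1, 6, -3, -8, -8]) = [-8, -8, -8, -7, -7, -7, -5, -3, -1, -1, -1/2, -1/8, 1, 5, 6, 8, 8.69]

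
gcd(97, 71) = 1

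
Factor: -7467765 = -1*3^1*5^1*497851^1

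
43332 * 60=2599920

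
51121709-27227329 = 23894380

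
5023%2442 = 139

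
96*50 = 4800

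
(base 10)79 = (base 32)2f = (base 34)2b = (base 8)117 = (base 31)2h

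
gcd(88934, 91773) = 1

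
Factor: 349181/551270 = 2^(-1) * 5^(-1) * 7^1 * 83^1 * 601^1 * 55127^(-1)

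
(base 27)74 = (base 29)6j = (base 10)193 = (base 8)301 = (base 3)21011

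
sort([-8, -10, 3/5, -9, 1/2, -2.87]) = [-10, -9, -8, -2.87, 1/2, 3/5]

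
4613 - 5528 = -915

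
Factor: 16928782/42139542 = 3^ (-1) * 13^1 * 47^ (-1) * 73^ (-1) * 89^ (-1) * 28309^1 = 368017/916077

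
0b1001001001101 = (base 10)4685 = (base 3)20102112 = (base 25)7ca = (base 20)be5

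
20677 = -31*(-667)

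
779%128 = 11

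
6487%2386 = 1715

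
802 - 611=191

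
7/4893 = 1/699 ≈ 0.00143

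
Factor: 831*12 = 2^2*3^2*277^1 = 9972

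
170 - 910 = -740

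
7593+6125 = 13718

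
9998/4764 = 2 + 235/2382 ≈ 2.10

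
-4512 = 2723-7235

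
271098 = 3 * 90366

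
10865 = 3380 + 7485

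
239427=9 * 26603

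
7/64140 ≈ 0.000109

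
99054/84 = 1179 + 3/14≈1179.21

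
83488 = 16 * 5218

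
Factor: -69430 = -1*2^1*5^1*53^1*131^1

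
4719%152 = 7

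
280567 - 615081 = -334514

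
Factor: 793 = 13^1*61^1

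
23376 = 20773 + 2603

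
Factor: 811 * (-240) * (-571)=2^4 * 3^1 * 5^1 * 571^1 * 811^1=111139440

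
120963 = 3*40321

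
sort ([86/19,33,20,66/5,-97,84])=[-97,86/19,66/5,20,33,84]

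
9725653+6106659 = 15832312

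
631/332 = 1+299/332 ≈ 1.90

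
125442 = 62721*2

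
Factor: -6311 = -1*6311^1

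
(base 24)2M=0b1000110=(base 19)3D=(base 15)4A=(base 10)70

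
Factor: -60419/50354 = -1 * 2^(-1) * 17^(-1) * 31^1 * 1481^(-1) * 1949^1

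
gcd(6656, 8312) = 8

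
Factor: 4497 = 3^1*1499^1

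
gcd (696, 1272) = 24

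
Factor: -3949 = -1 * 11^1 * 359^1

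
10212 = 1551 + 8661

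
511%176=159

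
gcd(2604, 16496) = 4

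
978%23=12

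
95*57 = 5415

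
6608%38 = 34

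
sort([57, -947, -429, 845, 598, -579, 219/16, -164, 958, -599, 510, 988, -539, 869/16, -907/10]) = [-947, -599, -579, -539, -429, -164, -907/10, 219/16, 869/16, 57, 510, 598, 845, 958, 988]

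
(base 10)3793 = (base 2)111011010001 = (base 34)39j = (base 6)25321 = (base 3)12012111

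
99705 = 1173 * 85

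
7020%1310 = 470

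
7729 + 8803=16532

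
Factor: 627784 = 2^3 * 97^1 * 809^1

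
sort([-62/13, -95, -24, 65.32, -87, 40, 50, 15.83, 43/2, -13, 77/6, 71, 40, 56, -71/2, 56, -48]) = [-95, -87, -48, -71/2, -24, -13, -62/13, 77/6, 15.83, 43/2, 40, 40, 50, 56, 56, 65.32, 71]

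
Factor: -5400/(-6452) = 2^1 * 3^3 * 5^2 * 1613^(-1) = 1350/1613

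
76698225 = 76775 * 999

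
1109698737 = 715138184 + 394560553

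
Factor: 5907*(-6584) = -1*2^3*3^1*11^1*179^1*823^1 = -38891688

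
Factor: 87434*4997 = 2^1*19^1*263^1*43717^1 = 436907698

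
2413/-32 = -75 - 13/32 ≈ -75.41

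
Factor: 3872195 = 5^1*774439^1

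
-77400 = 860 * (-90)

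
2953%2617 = 336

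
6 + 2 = 8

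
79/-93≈-0.849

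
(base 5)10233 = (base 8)1265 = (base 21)1c0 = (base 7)2010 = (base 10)693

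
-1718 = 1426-3144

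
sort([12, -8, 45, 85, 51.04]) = [-8, 12, 45, 51.04, 85]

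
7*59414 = 415898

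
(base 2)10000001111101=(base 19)140e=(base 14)3061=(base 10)8317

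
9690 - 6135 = 3555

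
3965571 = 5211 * 761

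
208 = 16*13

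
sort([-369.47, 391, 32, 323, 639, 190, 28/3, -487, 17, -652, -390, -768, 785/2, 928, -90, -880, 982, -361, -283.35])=[-880, -768, -652, -487, -390, -369.47, -361, -283.35, -90, 28/3, 17, 32, 190, 323, 391, 785/2, 639, 928, 982]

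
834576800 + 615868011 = 1450444811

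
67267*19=1278073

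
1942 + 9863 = 11805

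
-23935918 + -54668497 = -78604415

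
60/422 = 30/211 ≈ 0.142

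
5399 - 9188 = -3789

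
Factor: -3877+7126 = 3^2*19^2 = 3249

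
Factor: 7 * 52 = 2^2 * 7^1 * 13^1 = 364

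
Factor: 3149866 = 2^1*41^1*107^1*359^1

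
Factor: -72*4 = -1*2^5*3^2 = -288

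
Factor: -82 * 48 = -1 * 2^5 * 3^1 * 41^1 = -3936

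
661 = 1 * 661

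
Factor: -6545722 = -1*2^1*3272861^1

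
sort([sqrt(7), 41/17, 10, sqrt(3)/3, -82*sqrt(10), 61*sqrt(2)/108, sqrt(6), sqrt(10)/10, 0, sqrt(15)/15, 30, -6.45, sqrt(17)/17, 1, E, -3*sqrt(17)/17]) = [-82*sqrt(10), -6.45, -3*sqrt(17)/17, 0, sqrt(17)/17, sqrt(15)/15, sqrt(10)/10, sqrt(3)/3, 61*sqrt(2)/108, 1, 41/17, sqrt(6), sqrt(7), E, 10, 30]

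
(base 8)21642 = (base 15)2a82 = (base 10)9122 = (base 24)fk2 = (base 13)41c9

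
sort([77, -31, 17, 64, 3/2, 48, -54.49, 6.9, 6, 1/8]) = [-54.49, -31, 1/8, 3/2, 6, 6.9, 17, 48, 64, 77]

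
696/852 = 58/71 ≈ 0.817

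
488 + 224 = 712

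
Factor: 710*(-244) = -1*2^3*5^1*61^1*71^1 = -173240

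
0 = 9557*0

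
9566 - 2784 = 6782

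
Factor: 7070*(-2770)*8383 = -1*2^2*5^2*7^1*83^1*101^2*277^1 = -164171833700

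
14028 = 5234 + 8794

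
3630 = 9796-6166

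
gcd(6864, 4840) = 88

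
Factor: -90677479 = -1 * 269^1 * 337091^1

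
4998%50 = 48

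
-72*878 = -63216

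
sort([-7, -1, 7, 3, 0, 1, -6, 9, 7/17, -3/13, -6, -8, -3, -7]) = [-8, -7, -7, -6, -6, -3, -1, -3/13, 0, 7/17, 1, 3, 7, 9]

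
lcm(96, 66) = 1056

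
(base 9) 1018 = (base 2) 1011101010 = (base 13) 455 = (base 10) 746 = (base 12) 522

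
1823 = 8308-6485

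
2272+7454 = 9726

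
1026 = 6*171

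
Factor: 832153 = 7^1*53^1*2243^1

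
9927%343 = 323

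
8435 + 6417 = 14852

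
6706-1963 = 4743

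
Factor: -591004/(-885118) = 2^1 * 13^(-1) * 59^(-1) * 71^1 * 577^(-1) * 2081^1 = 295502/442559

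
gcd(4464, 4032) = 144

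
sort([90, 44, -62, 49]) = [-62, 44, 49, 90]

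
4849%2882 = 1967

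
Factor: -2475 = -1*3^2*5^2*11^1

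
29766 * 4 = 119064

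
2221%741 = 739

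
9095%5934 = 3161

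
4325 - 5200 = -875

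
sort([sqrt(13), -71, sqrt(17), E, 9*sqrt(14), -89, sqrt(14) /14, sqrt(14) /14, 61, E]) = [-89, -71, sqrt(14) /14, sqrt(14) /14, E, E, sqrt(13), sqrt(17), 9*sqrt(14), 61]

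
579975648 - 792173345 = -212197697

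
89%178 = 89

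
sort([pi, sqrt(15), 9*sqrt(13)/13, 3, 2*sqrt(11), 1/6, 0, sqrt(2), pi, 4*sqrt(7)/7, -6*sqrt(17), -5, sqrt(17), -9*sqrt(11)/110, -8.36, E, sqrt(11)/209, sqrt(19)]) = [-6*sqrt(17), -8.36, -5, -9*sqrt(11)/110, 0, sqrt(11)/209, 1/6, sqrt(2), 4*sqrt(7)/7, 9*sqrt(13)/13, E, 3, pi, pi, sqrt(15), sqrt(17), sqrt(19), 2*sqrt(11)]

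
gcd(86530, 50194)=2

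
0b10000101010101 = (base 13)3b65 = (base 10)8533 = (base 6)103301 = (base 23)g30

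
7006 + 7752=14758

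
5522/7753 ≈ 0.712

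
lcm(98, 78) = 3822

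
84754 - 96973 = -12219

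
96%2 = 0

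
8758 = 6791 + 1967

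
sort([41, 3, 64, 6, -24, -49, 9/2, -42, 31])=[-49, -42, -24, 3, 9/2, 6, 31, 41, 64]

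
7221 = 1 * 7221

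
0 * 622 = 0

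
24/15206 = 12/7603≈0.00158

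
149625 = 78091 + 71534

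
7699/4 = 1924 + 3/4 = 1924.75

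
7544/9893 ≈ 0.763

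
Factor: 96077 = 29^1 * 3313^1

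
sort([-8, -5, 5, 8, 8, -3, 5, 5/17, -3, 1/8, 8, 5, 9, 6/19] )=[-8, -5, -3, -3, 1/8, 5/17, 6/19, 5, 5, 5, 8, 8, 8, 9] 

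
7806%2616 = 2574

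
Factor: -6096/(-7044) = 2^2*127^1*587^(-1) = 508/587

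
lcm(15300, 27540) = 137700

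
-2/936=-1/468 ≈ -0.00214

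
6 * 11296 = 67776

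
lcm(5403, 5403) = 5403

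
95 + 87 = 182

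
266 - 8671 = -8405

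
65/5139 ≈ 0.0126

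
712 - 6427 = -5715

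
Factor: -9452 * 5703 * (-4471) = 2^2 * 3^1 * 17^2 * 139^1 * 263^1 * 1901^1 = 241008164076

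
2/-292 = -1/146 ≈ -0.00685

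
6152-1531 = 4621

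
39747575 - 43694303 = -3946728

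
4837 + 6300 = 11137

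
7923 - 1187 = 6736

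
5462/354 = 2731/177 ≈ 15.43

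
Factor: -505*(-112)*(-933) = -1*2^4*3^1*5^1*7^1*101^1*311^1 = -52770480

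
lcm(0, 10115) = 0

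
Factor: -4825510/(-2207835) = 2^1 * 3^(-2) * 7^(-1) * 43^(-1) * 163^(-1) * 353^1 * 1367^1 = 965102/441567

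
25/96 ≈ 0.260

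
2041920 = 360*5672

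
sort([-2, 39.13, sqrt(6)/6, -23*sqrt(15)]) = [-23*sqrt(15), -2, sqrt(6)/6, 39.13]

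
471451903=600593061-129141158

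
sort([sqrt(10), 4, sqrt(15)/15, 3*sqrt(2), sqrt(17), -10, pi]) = [-10, sqrt(15)/15, pi, sqrt(10), 4, sqrt(17), 3*sqrt(2)]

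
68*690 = 46920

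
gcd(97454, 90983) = 1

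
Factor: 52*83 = 2^2*13^1*83^1 = 4316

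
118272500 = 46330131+71942369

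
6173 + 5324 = 11497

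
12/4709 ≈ 0.00255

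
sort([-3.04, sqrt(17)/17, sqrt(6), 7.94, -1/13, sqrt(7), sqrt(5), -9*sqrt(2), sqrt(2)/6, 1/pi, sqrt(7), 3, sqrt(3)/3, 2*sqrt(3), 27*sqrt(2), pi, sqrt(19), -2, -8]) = [-9*sqrt(2), -8, -3.04, -2, -1/13, sqrt(2)/6, sqrt(17)/17, 1/pi, sqrt(3)/3, sqrt(5), sqrt(6), sqrt(7), sqrt(7), 3, pi, 2*sqrt(3), sqrt(19), 7.94, 27*sqrt(2)]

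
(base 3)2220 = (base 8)116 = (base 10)78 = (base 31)2g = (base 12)66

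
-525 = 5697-6222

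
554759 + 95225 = 649984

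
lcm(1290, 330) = 14190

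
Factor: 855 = 3^2*5^1*19^1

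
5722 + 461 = 6183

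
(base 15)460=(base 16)3de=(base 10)990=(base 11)820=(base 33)u0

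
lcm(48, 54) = 432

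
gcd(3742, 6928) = 2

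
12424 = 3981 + 8443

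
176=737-561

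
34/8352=17/4176 ≈ 0.00407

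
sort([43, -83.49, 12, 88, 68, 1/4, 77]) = [-83.49, 1/4, 12, 43, 68, 77, 88]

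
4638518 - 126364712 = -121726194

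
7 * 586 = 4102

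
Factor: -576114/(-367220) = 2^(-1)*3^1*5^(-1)*11^1*29^1*61^(-1) = 957/610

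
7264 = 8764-1500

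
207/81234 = 23/9026 ≈ 0.00255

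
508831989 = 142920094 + 365911895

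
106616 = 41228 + 65388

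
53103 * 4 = 212412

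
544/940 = 136/235 ≈ 0.579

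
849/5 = 169 + 4/5 = 169.80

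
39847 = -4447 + 44294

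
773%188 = 21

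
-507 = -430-77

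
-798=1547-2345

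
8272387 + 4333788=12606175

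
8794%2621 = 931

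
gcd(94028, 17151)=1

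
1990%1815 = 175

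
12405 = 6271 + 6134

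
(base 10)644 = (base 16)284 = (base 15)2ce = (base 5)10034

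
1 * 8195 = 8195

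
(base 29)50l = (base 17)eaa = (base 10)4226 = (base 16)1082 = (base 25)6j1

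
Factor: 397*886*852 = 2^3*3^1*71^1*397^1*443^1 = 299684184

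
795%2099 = 795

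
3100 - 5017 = -1917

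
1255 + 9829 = 11084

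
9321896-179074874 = -169752978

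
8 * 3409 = 27272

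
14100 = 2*7050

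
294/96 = 49/16 ≈ 3.06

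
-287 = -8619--8332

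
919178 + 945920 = 1865098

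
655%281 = 93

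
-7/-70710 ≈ 0.0000990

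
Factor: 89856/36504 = 2^5*13^(-1) = 32/13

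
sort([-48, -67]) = [-67, -48]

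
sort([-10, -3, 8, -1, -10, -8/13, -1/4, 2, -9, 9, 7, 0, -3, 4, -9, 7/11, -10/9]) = [-10, -10, -9, -9, -3, -3, -10/9, -1, -8/13, -1/4, 0, 7/11, 2, 4, 7, 8, 9]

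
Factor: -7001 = -1*7001^1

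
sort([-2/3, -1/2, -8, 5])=[-8, -2/3, -1/2, 5]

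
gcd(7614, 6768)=846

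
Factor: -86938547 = -1*19^2*73^1*3299^1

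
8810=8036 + 774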